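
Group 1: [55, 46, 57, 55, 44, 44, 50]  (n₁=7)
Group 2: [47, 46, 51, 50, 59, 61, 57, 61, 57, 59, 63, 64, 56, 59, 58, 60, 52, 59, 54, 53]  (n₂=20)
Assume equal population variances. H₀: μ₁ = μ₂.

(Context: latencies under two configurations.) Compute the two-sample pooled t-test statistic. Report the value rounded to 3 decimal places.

test statistic = -2.694

x̄₁=50.143, s₁=5.581, n₁=7
x̄₂=56.300, s₂=5.079, n₂=20
s_p² = [6·5.581² + 19·5.079²]/25 = 27.0823
SE = √(s_p²·(1/7+1/20)) = 2.2854
t = (50.143−56.300)/2.2854 = -2.6941
df = 25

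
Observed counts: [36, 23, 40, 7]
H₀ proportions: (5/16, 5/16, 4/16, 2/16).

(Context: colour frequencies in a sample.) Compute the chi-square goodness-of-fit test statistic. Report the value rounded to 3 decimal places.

test statistic = 13.170

n = 106; E_i = n·p_i = [33.12, 33.12, 26.50, 13.25]
χ² = (36−33.12)²/33.12 + (23−33.12)²/33.12 + (40−26.50)²/26.50 + (7−13.25)²/13.25 = 13.1698
df = 3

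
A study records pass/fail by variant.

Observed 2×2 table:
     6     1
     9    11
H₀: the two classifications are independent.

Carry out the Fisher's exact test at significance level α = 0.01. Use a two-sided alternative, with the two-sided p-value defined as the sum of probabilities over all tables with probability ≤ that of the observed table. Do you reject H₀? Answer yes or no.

Margins: r₁=7, r₂=20, c₁=15, c₂=12, n=27
p_obs = C(7,6)·C(20,9)/C(27,15); sum pmf over tables with pmf ≤ p_obs
p-value (two-sided) = 0.09138
At α=0.01: p ≥ α → fail to reject H₀

reject H₀: no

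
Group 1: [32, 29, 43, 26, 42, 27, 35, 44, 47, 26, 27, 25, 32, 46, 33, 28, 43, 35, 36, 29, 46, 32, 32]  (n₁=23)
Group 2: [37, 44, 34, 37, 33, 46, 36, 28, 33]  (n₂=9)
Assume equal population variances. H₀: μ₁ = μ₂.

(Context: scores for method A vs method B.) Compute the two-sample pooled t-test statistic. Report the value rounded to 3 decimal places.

test statistic = -0.689

x̄₁=34.565, s₁=7.360, n₁=23
x̄₂=36.444, s₂=5.593, n₂=9
s_p² = [22·7.360² + 8·5.593²]/30 = 48.0625
SE = √(s_p²·(1/23+1/9)) = 2.7258
t = (34.565−36.444)/2.7258 = -0.6894
df = 30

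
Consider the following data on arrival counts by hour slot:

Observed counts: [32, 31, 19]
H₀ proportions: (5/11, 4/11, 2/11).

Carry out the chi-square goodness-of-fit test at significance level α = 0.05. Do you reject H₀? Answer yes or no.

n = 82; E_i = n·p_i = [37.27, 29.82, 14.91]
χ² = (32−37.27)²/37.27 + (31−29.82)²/29.82 + (19−14.91)²/14.91 = 1.9152
df = 2
p-value (upper-tail) = 0.38380
At α=0.05: p ≥ α → fail to reject H₀

reject H₀: no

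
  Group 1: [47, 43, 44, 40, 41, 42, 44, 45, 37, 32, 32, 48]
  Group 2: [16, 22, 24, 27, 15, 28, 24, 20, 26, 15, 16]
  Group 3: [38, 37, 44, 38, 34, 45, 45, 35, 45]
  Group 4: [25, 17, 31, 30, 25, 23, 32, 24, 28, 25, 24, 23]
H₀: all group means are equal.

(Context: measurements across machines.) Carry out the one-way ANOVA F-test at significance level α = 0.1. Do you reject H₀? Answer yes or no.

Group means [41.25, 21.18, 40.11, 25.58], grand mean 31.727
SSB = Σnᵢ(x̄ᵢ−x̄)² = 3397.035; SSW = ΣΣ(x−x̄ᵢ)² = 911.692
MSB = 3397.035/3 = 1132.3451; MSW = 911.692/40 = 22.7923
F = MSB/MSW = 49.6810
df = (3, 40)
p-value (upper-tail) = 0.00000
At α=0.1: p < α → reject H₀

reject H₀: yes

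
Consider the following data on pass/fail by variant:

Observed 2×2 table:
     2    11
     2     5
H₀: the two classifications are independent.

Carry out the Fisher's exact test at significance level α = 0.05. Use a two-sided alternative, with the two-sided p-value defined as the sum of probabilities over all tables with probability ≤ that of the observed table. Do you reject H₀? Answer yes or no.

reject H₀: no

Margins: r₁=13, r₂=7, c₁=4, c₂=16, n=20
p_obs = C(13,2)·C(7,2)/C(20,4); sum pmf over tables with pmf ≤ p_obs
p-value (two-sided) = 0.58679
At α=0.05: p ≥ α → fail to reject H₀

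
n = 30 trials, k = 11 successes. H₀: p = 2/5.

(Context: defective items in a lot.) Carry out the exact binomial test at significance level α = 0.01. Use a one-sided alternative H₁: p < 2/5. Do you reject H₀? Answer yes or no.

Exact binomial: n=30, k=11, p₀=2/5=0.4000
P(X≤11) from Σ C(n,i)·p₀^i·(1−p₀)^(n−i)
p-value (one-sided, H₁ less) = 0.43109
At α=0.01: p ≥ α → fail to reject H₀

reject H₀: no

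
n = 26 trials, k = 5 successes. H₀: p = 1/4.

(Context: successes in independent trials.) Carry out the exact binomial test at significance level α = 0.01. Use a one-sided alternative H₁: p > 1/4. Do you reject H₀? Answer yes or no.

Exact binomial: n=26, k=5, p₀=1/4=0.2500
P(X≥5) from Σ C(n,i)·p₀^i·(1−p₀)^(n−i)
p-value (one-sided, H₁ greater) = 0.81564
At α=0.01: p ≥ α → fail to reject H₀

reject H₀: no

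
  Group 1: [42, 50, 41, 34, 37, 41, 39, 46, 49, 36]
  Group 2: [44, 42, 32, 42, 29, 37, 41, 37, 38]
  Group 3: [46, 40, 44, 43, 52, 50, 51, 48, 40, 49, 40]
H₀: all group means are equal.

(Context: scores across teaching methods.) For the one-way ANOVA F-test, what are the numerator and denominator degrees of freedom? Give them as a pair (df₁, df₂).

k = 3 groups, N = 30 total
df = (k−1, N−k) = (3−1, 30−3) = (2, 27)

degrees of freedom = [2, 27]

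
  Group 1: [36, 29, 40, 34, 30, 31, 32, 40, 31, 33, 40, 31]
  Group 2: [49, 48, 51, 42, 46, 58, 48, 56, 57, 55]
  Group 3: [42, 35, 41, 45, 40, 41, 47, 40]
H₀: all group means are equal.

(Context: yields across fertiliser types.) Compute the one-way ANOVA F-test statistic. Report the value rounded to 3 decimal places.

test statistic = 40.654

Group means [33.92, 51.00, 41.38], grand mean 41.600
SSB = Σnᵢ(x̄ᵢ−x̄)² = 1592.408; SSW = ΣΣ(x−x̄ᵢ)² = 528.792
MSB = 1592.408/2 = 796.2042; MSW = 528.792/27 = 19.5849
F = MSB/MSW = 40.6540
df = (2, 27)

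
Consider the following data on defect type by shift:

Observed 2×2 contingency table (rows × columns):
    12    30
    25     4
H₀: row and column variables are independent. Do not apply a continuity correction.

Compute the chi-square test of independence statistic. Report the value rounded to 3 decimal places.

test statistic = 22.835

Row totals [42, 29], col totals [37, 34], n=71
χ² = (12−21.89)²/21.89 + (30−20.11)²/20.11 + (25−15.11)²/15.11 + (4−13.89)²/13.89 = 22.8352
df = 1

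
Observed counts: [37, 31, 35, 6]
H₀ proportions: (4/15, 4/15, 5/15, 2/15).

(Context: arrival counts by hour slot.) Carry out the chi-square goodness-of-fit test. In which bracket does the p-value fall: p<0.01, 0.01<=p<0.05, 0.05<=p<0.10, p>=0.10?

n = 109; E_i = n·p_i = [29.07, 29.07, 36.33, 14.53]
χ² = (37−29.07)²/29.07 + (31−29.07)²/29.07 + (35−36.33)²/36.33 + (6−14.53)²/14.53 = 7.3532
df = 3
p-value (upper-tail) = 0.06145
→ bracket: 0.05<=p<0.10

p-value bracket: 0.05<=p<0.10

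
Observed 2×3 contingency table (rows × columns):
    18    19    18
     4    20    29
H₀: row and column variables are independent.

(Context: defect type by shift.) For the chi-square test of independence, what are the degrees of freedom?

df = (r−1)(c−1) = (2−1)·(3−1) = 2

degrees of freedom = 2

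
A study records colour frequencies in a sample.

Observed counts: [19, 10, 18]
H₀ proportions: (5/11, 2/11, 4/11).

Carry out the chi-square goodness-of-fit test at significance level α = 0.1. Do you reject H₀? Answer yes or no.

n = 47; E_i = n·p_i = [21.36, 8.55, 17.09]
χ² = (19−21.36)²/21.36 + (10−8.55)²/8.55 + (18−17.09)²/17.09 = 0.5574
df = 2
p-value (upper-tail) = 0.75675
At α=0.1: p ≥ α → fail to reject H₀

reject H₀: no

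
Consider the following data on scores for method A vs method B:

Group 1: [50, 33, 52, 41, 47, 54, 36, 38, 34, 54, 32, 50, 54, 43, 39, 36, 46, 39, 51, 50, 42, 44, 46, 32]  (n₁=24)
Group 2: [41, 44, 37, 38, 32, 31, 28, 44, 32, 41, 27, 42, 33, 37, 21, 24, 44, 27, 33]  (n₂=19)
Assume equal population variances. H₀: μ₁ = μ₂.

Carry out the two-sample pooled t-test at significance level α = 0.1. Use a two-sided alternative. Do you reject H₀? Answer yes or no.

reject H₀: yes

x̄₁=43.458, s₁=7.425, n₁=24
x̄₂=34.526, s₂=7.121, n₂=19
s_p² = [23·7.425² + 18·7.121²]/41 = 53.1877
SE = √(s_p²·(1/24+1/19)) = 2.2395
t = (43.458−34.526)/2.2395 = 3.9883
df = 41
p-value (two-sided) = 0.00027
At α=0.1: p < α → reject H₀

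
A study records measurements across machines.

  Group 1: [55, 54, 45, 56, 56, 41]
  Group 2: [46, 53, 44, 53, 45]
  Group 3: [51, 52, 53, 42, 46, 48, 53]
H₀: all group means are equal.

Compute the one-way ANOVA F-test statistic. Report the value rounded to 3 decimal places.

test statistic = 0.481

Group means [51.17, 48.20, 49.29], grand mean 49.611
SSB = Σnᵢ(x̄ᵢ−x̄)² = 25.216; SSW = ΣΣ(x−x̄ᵢ)² = 393.062
MSB = 25.216/2 = 12.6079; MSW = 393.062/15 = 26.2041
F = MSB/MSW = 0.4811
df = (2, 15)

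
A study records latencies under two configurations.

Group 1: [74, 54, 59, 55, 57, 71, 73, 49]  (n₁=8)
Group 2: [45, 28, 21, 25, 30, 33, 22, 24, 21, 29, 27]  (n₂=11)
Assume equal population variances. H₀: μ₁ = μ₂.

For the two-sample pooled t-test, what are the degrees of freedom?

df = n₁ + n₂ − 2 = 8 + 11 − 2 = 17

degrees of freedom = 17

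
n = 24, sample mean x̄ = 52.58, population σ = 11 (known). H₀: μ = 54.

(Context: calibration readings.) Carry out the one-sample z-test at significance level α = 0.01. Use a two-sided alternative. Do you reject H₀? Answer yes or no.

reject H₀: no

SE = σ/√n = 11/√24 = 2.2454
z = (x̄−μ₀)/SE = (52.58−54)/2.2454 = -0.6324
p-value (two-sided) = 0.52712
At α=0.01: p ≥ α → fail to reject H₀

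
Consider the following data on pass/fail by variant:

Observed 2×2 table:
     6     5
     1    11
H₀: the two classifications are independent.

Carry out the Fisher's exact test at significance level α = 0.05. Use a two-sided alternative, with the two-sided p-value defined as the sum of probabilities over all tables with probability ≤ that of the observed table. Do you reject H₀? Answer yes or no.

Margins: r₁=11, r₂=12, c₁=7, c₂=16, n=23
p_obs = C(11,6)·C(12,1)/C(23,7); sum pmf over tables with pmf ≤ p_obs
p-value (two-sided) = 0.02719
At α=0.05: p < α → reject H₀

reject H₀: yes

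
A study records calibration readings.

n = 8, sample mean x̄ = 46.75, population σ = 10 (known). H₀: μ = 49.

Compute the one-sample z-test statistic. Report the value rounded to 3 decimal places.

test statistic = -0.636

SE = σ/√n = 10/√8 = 3.5355
z = (x̄−μ₀)/SE = (46.75−49)/3.5355 = -0.6364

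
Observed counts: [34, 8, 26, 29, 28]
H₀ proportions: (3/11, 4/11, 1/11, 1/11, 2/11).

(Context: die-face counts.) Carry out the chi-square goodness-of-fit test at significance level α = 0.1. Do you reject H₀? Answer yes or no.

reject H₀: yes

n = 125; E_i = n·p_i = [34.09, 45.45, 11.36, 11.36, 22.73]
χ² = (34−34.09)²/34.09 + (8−45.45)²/45.45 + (26−11.36)²/11.36 + (29−11.36)²/11.36 + (28−22.73)²/22.73 = 78.3093
df = 4
p-value (upper-tail) = 0.00000
At α=0.1: p < α → reject H₀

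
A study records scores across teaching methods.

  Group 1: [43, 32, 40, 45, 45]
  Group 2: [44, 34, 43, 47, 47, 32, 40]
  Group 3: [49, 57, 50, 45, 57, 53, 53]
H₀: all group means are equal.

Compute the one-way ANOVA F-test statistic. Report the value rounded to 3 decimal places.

Group means [41.00, 41.00, 52.00], grand mean 45.053
SSB = Σnᵢ(x̄ᵢ−x̄)² = 534.947; SSW = ΣΣ(x−x̄ᵢ)² = 448.000
MSB = 534.947/2 = 267.4737; MSW = 448.000/16 = 28.0000
F = MSB/MSW = 9.5526
df = (2, 16)

test statistic = 9.553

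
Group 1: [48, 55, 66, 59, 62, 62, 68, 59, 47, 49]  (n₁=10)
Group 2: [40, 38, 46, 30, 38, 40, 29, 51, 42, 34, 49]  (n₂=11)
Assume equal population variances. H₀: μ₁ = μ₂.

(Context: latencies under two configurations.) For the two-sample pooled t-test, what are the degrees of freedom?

df = n₁ + n₂ − 2 = 10 + 11 − 2 = 19

degrees of freedom = 19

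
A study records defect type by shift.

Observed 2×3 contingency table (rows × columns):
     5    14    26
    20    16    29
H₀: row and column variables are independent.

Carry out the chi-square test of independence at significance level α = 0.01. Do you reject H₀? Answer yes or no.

reject H₀: no

Row totals [45, 65], col totals [25, 30, 55], n=110
χ² = (5−10.23)²/10.23 + (14−12.27)²/12.27 + (26−22.50)²/22.50 + (20−14.77)²/14.77 + (16−17.73)²/17.73 + (29−32.50)²/32.50 = 5.8541
df = 2
p-value (upper-tail) = 0.05355
At α=0.01: p ≥ α → fail to reject H₀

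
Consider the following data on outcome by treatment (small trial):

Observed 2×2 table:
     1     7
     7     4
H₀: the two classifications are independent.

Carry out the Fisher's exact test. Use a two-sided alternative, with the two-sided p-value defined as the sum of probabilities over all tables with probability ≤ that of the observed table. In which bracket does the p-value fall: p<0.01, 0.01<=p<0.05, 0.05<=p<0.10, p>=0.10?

Margins: r₁=8, r₂=11, c₁=8, c₂=11, n=19
p_obs = C(8,1)·C(11,7)/C(19,8); sum pmf over tables with pmf ≤ p_obs
p-value (two-sided) = 0.05866
→ bracket: 0.05<=p<0.10

p-value bracket: 0.05<=p<0.10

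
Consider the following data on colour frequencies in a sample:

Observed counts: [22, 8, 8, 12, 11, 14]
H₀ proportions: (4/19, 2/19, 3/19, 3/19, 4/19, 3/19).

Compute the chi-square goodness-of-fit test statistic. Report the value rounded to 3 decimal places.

test statistic = 5.539

n = 75; E_i = n·p_i = [15.79, 7.89, 11.84, 11.84, 15.79, 11.84]
χ² = (22−15.79)²/15.79 + (8−7.89)²/7.89 + (8−11.84)²/11.84 + (12−11.84)²/11.84 + (11−15.79)²/15.79 + (14−11.84)²/11.84 = 5.5389
df = 5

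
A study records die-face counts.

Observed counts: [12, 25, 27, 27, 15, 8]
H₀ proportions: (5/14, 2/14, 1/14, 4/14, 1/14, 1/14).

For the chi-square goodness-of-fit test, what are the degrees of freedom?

df = k − 1 = 6 − 1 = 5

degrees of freedom = 5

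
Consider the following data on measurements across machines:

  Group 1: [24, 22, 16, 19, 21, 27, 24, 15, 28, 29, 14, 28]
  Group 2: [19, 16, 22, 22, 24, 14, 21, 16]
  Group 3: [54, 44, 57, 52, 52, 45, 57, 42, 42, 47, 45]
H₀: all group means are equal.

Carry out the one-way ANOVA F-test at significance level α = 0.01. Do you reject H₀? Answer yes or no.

reject H₀: yes

Group means [22.25, 19.25, 48.82], grand mean 30.903
SSB = Σnᵢ(x̄ᵢ−x̄)² = 5515.323; SSW = ΣΣ(x−x̄ᵢ)² = 731.386
MSB = 5515.323/2 = 2757.6617; MSW = 731.386/28 = 26.1209
F = MSB/MSW = 105.5728
df = (2, 28)
p-value (upper-tail) = 0.00000
At α=0.01: p < α → reject H₀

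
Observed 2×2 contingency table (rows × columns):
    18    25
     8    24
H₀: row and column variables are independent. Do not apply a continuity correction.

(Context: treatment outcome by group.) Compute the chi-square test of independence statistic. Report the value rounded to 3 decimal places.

test statistic = 2.303

Row totals [43, 32], col totals [26, 49], n=75
χ² = (18−14.91)²/14.91 + (25−28.09)²/28.09 + (8−11.09)²/11.09 + (24−20.91)²/20.91 = 2.3028
df = 1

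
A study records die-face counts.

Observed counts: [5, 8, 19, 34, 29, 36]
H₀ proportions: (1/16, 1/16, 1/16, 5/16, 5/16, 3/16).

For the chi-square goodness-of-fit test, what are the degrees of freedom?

df = k − 1 = 6 − 1 = 5

degrees of freedom = 5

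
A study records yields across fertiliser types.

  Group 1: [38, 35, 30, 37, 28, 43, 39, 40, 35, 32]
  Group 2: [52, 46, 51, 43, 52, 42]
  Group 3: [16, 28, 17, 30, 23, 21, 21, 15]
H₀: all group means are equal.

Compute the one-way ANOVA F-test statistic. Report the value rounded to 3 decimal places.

test statistic = 49.789

Group means [35.70, 47.67, 21.38], grand mean 33.917
SSB = Σnᵢ(x̄ᵢ−x̄)² = 2424.525; SSW = ΣΣ(x−x̄ᵢ)² = 511.308
MSB = 2424.525/2 = 1212.2625; MSW = 511.308/21 = 24.3480
F = MSB/MSW = 49.7890
df = (2, 21)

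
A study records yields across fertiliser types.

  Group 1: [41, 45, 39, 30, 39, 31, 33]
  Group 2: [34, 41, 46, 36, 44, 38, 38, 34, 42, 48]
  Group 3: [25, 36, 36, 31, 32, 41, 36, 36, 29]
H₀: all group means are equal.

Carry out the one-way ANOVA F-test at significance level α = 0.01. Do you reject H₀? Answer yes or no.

Group means [36.86, 40.10, 33.56], grand mean 36.962
SSB = Σnᵢ(x̄ᵢ−x̄)² = 202.982; SSW = ΣΣ(x−x̄ᵢ)² = 587.979
MSB = 202.982/2 = 101.4911; MSW = 587.979/23 = 25.5643
F = MSB/MSW = 3.9700
df = (2, 23)
p-value (upper-tail) = 0.03303
At α=0.01: p ≥ α → fail to reject H₀

reject H₀: no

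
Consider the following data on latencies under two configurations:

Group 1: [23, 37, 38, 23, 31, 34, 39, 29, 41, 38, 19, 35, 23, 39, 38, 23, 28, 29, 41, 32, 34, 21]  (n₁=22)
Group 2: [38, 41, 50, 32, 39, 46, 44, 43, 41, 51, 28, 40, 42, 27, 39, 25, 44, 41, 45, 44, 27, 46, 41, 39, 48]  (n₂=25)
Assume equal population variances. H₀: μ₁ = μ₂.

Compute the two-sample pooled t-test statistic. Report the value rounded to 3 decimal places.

x̄₁=31.591, s₁=7.089, n₁=22
x̄₂=40.040, s₂=7.144, n₂=25
s_p² = [21·7.089² + 24·7.144²]/45 = 50.6728
SE = √(s_p²·(1/22+1/25)) = 2.0809
t = (31.591−40.040)/2.0809 = -4.0603
df = 45

test statistic = -4.060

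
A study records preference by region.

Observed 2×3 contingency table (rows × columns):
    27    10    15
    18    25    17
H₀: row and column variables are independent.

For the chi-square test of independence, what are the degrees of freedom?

df = (r−1)(c−1) = (2−1)·(3−1) = 2

degrees of freedom = 2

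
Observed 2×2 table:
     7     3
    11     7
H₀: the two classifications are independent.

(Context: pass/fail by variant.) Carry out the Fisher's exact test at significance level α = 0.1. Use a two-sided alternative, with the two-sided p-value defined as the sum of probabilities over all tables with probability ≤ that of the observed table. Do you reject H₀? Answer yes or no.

Margins: r₁=10, r₂=18, c₁=18, c₂=10, n=28
p_obs = C(10,7)·C(18,11)/C(28,18); sum pmf over tables with pmf ≤ p_obs
p-value (two-sided) = 0.70293
At α=0.1: p ≥ α → fail to reject H₀

reject H₀: no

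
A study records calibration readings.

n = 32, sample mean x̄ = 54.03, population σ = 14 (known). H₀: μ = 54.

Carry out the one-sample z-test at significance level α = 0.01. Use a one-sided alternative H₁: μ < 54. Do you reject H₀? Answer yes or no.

SE = σ/√n = 14/√32 = 2.4749
z = (x̄−μ₀)/SE = (54.03−54)/2.4749 = 0.0121
p-value (one-sided, H₁ less) = 0.50484
At α=0.01: p ≥ α → fail to reject H₀

reject H₀: no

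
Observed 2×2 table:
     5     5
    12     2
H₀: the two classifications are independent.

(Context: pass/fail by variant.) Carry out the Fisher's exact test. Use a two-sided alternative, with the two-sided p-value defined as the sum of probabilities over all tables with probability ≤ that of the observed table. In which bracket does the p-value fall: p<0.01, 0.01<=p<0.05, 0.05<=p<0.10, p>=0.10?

Margins: r₁=10, r₂=14, c₁=17, c₂=7, n=24
p_obs = C(10,5)·C(14,12)/C(24,17); sum pmf over tables with pmf ≤ p_obs
p-value (two-sided) = 0.08501
→ bracket: 0.05<=p<0.10

p-value bracket: 0.05<=p<0.10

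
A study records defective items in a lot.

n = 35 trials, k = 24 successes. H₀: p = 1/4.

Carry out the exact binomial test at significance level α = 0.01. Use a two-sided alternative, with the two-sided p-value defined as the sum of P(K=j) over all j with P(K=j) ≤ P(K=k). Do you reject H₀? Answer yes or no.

Exact binomial: n=35, k=24, p₀=1/4=0.2500
P(X=j) = C(n,j)·p₀^j·(1−p₀)^(n−j); p = Σ P(X=j) over j with P(X=j) ≤ P(X=24)
p-value (two-sided) = 0.00000
At α=0.01: p < α → reject H₀

reject H₀: yes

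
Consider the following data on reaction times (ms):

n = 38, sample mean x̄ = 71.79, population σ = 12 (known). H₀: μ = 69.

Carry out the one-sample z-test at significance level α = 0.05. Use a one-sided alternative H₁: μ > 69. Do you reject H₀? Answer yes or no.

SE = σ/√n = 12/√38 = 1.9467
z = (x̄−μ₀)/SE = (71.79−69)/1.9467 = 1.4332
p-value (one-sided, H₁ greater) = 0.07590
At α=0.05: p ≥ α → fail to reject H₀

reject H₀: no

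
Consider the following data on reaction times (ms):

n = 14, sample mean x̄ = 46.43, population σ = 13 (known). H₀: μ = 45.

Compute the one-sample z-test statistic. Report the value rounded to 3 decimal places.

SE = σ/√n = 13/√14 = 3.4744
z = (x̄−μ₀)/SE = (46.43−45)/3.4744 = 0.4116

test statistic = 0.412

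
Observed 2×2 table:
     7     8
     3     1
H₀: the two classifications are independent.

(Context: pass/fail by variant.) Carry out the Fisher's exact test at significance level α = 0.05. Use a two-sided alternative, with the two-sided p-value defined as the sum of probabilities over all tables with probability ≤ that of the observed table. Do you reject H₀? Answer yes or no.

reject H₀: no

Margins: r₁=15, r₂=4, c₁=10, c₂=9, n=19
p_obs = C(15,7)·C(4,3)/C(19,10); sum pmf over tables with pmf ≤ p_obs
p-value (two-sided) = 0.58204
At α=0.05: p ≥ α → fail to reject H₀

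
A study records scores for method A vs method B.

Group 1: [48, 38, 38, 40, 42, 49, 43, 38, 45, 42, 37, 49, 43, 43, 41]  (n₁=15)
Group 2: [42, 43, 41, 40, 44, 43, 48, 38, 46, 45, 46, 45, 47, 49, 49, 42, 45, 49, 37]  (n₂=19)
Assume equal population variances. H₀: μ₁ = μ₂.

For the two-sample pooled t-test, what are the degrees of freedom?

degrees of freedom = 32

df = n₁ + n₂ − 2 = 15 + 19 − 2 = 32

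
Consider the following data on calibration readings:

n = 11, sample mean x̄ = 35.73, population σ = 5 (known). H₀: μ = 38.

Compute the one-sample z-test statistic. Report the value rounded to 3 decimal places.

SE = σ/√n = 5/√11 = 1.5076
z = (x̄−μ₀)/SE = (35.73−38)/1.5076 = -1.5057

test statistic = -1.506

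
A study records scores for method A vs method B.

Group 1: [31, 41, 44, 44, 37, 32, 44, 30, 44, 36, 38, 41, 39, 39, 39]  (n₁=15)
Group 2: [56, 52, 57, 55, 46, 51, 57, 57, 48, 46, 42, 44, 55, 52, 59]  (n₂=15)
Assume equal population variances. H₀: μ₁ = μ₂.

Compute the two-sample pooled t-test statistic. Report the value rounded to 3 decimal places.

test statistic = -7.109

x̄₁=38.600, s₁=4.733, n₁=15
x̄₂=51.800, s₂=5.414, n₂=15
s_p² = [14·4.733² + 14·5.414²]/28 = 25.8571
SE = √(s_p²·(1/15+1/15)) = 1.8568
t = (38.600−51.800)/1.8568 = -7.1091
df = 28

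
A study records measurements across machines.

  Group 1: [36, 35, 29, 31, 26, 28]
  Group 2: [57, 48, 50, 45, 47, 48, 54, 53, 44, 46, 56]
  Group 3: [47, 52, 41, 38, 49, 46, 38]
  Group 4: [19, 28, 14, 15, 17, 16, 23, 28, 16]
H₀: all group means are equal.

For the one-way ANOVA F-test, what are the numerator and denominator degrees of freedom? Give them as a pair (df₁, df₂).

k = 4 groups, N = 33 total
df = (k−1, N−k) = (4−1, 33−4) = (3, 29)

degrees of freedom = [3, 29]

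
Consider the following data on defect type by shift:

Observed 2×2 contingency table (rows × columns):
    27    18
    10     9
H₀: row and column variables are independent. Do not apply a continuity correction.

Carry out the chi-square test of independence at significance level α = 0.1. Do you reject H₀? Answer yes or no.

Row totals [45, 19], col totals [37, 27], n=64
χ² = (27−26.02)²/26.02 + (18−18.98)²/18.98 + (10−10.98)²/10.98 + (9−8.02)²/8.02 = 0.2974
df = 1
p-value (upper-tail) = 0.58552
At α=0.1: p ≥ α → fail to reject H₀

reject H₀: no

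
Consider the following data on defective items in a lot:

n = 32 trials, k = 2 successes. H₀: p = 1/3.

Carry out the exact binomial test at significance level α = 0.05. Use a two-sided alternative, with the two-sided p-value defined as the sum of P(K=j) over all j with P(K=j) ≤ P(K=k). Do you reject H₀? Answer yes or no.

reject H₀: yes

Exact binomial: n=32, k=2, p₀=1/3=0.3333
P(X=j) = C(n,j)·p₀^j·(1−p₀)^(n−j); p = Σ P(X=j) over j with P(X=j) ≤ P(X=2)
p-value (two-sided) = 0.00051
At α=0.05: p < α → reject H₀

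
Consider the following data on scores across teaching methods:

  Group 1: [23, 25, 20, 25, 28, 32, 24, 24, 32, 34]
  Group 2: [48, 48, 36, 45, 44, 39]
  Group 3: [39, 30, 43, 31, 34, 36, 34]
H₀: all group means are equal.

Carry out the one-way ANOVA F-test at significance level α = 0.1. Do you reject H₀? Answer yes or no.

Group means [26.70, 43.33, 35.29], grand mean 33.652
SSB = Σnᵢ(x̄ᵢ−x̄)² = 1064.355; SSW = ΣΣ(x−x̄ᵢ)² = 432.862
MSB = 1064.355/2 = 532.1777; MSW = 432.862/20 = 21.6431
F = MSB/MSW = 24.5888
df = (2, 20)
p-value (upper-tail) = 0.00000
At α=0.1: p < α → reject H₀

reject H₀: yes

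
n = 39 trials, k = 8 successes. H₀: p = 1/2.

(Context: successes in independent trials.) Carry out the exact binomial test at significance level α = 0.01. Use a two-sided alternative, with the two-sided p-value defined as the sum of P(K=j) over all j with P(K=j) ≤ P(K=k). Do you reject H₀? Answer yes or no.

reject H₀: yes

Exact binomial: n=39, k=8, p₀=1/2=0.5000
P(X=j) = C(n,j)·p₀^j·(1−p₀)^(n−j); p = Σ P(X=j) over j with P(X=j) ≤ P(X=8)
p-value (two-sided) = 0.00029
At α=0.01: p < α → reject H₀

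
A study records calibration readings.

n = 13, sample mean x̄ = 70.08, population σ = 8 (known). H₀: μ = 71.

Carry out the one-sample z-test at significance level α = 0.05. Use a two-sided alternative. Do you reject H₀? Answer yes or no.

SE = σ/√n = 8/√13 = 2.2188
z = (x̄−μ₀)/SE = (70.08−71)/2.2188 = -0.4146
p-value (two-sided) = 0.67841
At α=0.05: p ≥ α → fail to reject H₀

reject H₀: no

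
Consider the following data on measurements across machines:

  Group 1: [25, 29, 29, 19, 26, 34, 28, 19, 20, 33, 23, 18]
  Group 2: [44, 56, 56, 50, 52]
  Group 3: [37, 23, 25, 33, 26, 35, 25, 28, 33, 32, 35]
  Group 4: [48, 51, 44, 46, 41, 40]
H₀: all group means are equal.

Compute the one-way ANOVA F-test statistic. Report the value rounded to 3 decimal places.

test statistic = 43.933

Group means [25.25, 51.60, 30.18, 45.00], grand mean 34.206
SSB = Σnᵢ(x̄ᵢ−x̄)² = 3352.472; SSW = ΣΣ(x−x̄ᵢ)² = 763.086
MSB = 3352.472/3 = 1117.4908; MSW = 763.086/30 = 25.4362
F = MSB/MSW = 43.9331
df = (3, 30)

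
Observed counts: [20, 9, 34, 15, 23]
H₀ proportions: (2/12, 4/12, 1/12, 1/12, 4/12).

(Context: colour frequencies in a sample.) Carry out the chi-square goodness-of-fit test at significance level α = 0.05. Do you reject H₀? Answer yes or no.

reject H₀: yes

n = 101; E_i = n·p_i = [16.83, 33.67, 8.42, 8.42, 33.67]
χ² = (20−16.83)²/16.83 + (9−33.67)²/33.67 + (34−8.42)²/8.42 + (15−8.42)²/8.42 + (23−33.67)²/33.67 = 104.9604
df = 4
p-value (upper-tail) = 0.00000
At α=0.05: p < α → reject H₀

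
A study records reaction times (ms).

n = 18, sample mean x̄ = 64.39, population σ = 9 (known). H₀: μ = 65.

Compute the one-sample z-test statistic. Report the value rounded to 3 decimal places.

SE = σ/√n = 9/√18 = 2.1213
z = (x̄−μ₀)/SE = (64.39−65)/2.1213 = -0.2876

test statistic = -0.288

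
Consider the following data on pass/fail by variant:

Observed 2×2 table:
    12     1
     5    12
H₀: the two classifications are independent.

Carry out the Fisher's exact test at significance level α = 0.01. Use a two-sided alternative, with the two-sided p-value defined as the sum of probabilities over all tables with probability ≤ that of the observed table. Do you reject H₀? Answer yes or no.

reject H₀: yes

Margins: r₁=13, r₂=17, c₁=17, c₂=13, n=30
p_obs = C(13,12)·C(17,5)/C(30,17); sum pmf over tables with pmf ≤ p_obs
p-value (two-sided) = 0.00078
At α=0.01: p < α → reject H₀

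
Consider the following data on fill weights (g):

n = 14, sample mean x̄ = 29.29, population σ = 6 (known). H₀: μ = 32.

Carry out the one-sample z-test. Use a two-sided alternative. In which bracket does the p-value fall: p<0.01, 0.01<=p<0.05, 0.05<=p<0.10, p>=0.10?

SE = σ/√n = 6/√14 = 1.6036
z = (x̄−μ₀)/SE = (29.29−32)/1.6036 = -1.6900
p-value (two-sided) = 0.09103
→ bracket: 0.05<=p<0.10

p-value bracket: 0.05<=p<0.10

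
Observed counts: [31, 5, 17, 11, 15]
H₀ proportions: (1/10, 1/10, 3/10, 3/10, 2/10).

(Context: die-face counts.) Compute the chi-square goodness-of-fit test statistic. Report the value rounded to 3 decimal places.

test statistic = 77.350

n = 79; E_i = n·p_i = [7.90, 7.90, 23.70, 23.70, 15.80]
χ² = (31−7.90)²/7.90 + (5−7.90)²/7.90 + (17−23.70)²/23.70 + (11−23.70)²/23.70 + (15−15.80)²/15.80 = 77.3502
df = 4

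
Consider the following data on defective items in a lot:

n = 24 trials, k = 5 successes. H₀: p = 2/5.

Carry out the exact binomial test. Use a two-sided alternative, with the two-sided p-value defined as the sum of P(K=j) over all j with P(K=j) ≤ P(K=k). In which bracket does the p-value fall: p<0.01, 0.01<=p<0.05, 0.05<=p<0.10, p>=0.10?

Exact binomial: n=24, k=5, p₀=2/5=0.4000
P(X=j) = C(n,j)·p₀^j·(1−p₀)^(n−j); p = Σ P(X=j) over j with P(X=j) ≤ P(X=5)
p-value (two-sided) = 0.06163
→ bracket: 0.05<=p<0.10

p-value bracket: 0.05<=p<0.10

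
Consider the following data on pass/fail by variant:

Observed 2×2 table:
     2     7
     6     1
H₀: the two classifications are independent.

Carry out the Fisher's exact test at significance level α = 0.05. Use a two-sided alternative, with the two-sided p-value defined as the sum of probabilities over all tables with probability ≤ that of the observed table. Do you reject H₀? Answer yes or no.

reject H₀: yes

Margins: r₁=9, r₂=7, c₁=8, c₂=8, n=16
p_obs = C(9,2)·C(7,6)/C(16,8); sum pmf over tables with pmf ≤ p_obs
p-value (two-sided) = 0.04056
At α=0.05: p < α → reject H₀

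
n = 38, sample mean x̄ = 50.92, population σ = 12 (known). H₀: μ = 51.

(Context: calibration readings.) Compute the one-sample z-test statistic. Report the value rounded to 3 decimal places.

SE = σ/√n = 12/√38 = 1.9467
z = (x̄−μ₀)/SE = (50.92−51)/1.9467 = -0.0411

test statistic = -0.041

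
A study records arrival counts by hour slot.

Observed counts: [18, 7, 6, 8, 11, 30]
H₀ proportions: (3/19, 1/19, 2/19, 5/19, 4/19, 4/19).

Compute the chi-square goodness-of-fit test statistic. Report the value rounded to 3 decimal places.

n = 80; E_i = n·p_i = [12.63, 4.21, 8.42, 21.05, 16.84, 16.84]
χ² = (18−12.63)²/12.63 + (7−4.21)²/4.21 + (6−8.42)²/8.42 + (8−21.05)²/21.05 + (11−16.84)²/16.84 + (30−16.84)²/16.84 = 25.2244
df = 5

test statistic = 25.224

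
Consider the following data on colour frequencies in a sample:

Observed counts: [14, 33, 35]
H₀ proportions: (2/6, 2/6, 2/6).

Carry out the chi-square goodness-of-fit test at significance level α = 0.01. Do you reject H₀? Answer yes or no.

reject H₀: yes

n = 82; E_i = n·p_i = [27.33, 27.33, 27.33]
χ² = (14−27.33)²/27.33 + (33−27.33)²/27.33 + (35−27.33)²/27.33 = 9.8293
df = 2
p-value (upper-tail) = 0.00734
At α=0.01: p < α → reject H₀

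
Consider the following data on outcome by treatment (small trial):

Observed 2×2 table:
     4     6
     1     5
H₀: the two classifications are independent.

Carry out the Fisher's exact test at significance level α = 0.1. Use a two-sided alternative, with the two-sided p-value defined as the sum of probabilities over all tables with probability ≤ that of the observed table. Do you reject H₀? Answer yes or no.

reject H₀: no

Margins: r₁=10, r₂=6, c₁=5, c₂=11, n=16
p_obs = C(10,4)·C(6,1)/C(16,5); sum pmf over tables with pmf ≤ p_obs
p-value (two-sided) = 0.58791
At α=0.1: p ≥ α → fail to reject H₀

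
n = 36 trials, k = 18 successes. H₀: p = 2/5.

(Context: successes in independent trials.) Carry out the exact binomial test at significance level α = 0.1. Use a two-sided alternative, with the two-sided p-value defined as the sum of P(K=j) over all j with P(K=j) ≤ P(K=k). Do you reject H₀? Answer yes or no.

reject H₀: no

Exact binomial: n=36, k=18, p₀=2/5=0.4000
P(X=j) = C(n,j)·p₀^j·(1−p₀)^(n−j); p = Σ P(X=j) over j with P(X=j) ≤ P(X=18)
p-value (two-sided) = 0.23634
At α=0.1: p ≥ α → fail to reject H₀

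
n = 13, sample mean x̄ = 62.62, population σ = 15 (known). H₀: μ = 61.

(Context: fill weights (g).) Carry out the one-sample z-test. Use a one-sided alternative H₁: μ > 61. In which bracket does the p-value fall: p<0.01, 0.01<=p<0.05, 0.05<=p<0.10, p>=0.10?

p-value bracket: p>=0.10

SE = σ/√n = 15/√13 = 4.1603
z = (x̄−μ₀)/SE = (62.62−61)/4.1603 = 0.3894
p-value (one-sided, H₁ greater) = 0.34849
→ bracket: p>=0.10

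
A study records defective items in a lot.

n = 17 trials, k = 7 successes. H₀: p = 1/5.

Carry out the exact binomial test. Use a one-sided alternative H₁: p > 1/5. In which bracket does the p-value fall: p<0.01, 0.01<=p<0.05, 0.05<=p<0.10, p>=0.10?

p-value bracket: 0.01<=p<0.05

Exact binomial: n=17, k=7, p₀=1/5=0.2000
P(X≥7) from Σ C(n,i)·p₀^i·(1−p₀)^(n−i)
p-value (one-sided, H₁ greater) = 0.03766
→ bracket: 0.01<=p<0.05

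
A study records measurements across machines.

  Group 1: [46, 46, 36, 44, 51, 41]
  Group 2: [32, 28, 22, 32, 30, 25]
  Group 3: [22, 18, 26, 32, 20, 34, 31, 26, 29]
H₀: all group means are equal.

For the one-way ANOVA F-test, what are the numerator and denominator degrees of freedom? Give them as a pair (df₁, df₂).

k = 3 groups, N = 21 total
df = (k−1, N−k) = (3−1, 21−3) = (2, 18)

degrees of freedom = [2, 18]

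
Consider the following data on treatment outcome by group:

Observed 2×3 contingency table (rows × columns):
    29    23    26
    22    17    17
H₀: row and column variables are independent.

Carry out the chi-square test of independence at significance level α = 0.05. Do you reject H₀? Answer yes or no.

Row totals [78, 56], col totals [51, 40, 43], n=134
χ² = (29−29.69)²/29.69 + (23−23.28)²/23.28 + (26−25.03)²/25.03 + (22−21.31)²/21.31 + (17−16.72)²/16.72 + (17−17.97)²/17.97 = 0.1362
df = 2
p-value (upper-tail) = 0.93415
At α=0.05: p ≥ α → fail to reject H₀

reject H₀: no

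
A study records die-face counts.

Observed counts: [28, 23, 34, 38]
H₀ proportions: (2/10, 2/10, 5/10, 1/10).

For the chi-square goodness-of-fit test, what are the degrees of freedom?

df = k − 1 = 4 − 1 = 3

degrees of freedom = 3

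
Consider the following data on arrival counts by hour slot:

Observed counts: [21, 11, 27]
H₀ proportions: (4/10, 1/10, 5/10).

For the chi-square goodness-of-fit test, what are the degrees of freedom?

df = k − 1 = 3 − 1 = 2

degrees of freedom = 2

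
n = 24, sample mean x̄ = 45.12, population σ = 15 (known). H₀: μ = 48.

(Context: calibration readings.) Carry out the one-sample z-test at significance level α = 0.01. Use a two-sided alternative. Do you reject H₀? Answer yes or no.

SE = σ/√n = 15/√24 = 3.0619
z = (x̄−μ₀)/SE = (45.12−48)/3.0619 = -0.9406
p-value (two-sided) = 0.34691
At α=0.01: p ≥ α → fail to reject H₀

reject H₀: no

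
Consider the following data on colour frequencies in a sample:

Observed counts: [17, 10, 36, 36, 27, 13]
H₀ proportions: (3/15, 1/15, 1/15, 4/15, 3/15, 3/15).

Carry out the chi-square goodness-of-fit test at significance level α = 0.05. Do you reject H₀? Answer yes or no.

n = 139; E_i = n·p_i = [27.80, 9.27, 9.27, 37.07, 27.80, 27.80]
χ² = (17−27.80)²/27.80 + (10−9.27)²/9.27 + (36−9.27)²/9.27 + (36−37.07)²/37.07 + (27−27.80)²/27.80 + (13−27.80)²/27.80 = 89.3094
df = 5
p-value (upper-tail) = 0.00000
At α=0.05: p < α → reject H₀

reject H₀: yes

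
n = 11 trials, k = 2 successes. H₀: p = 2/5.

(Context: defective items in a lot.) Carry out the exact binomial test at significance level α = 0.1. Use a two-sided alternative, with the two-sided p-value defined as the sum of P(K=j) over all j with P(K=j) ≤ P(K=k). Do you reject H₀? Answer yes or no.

reject H₀: no

Exact binomial: n=11, k=2, p₀=2/5=0.4000
P(X=j) = C(n,j)·p₀^j·(1−p₀)^(n−j); p = Σ P(X=j) over j with P(X=j) ≤ P(X=2)
p-value (two-sided) = 0.21827
At α=0.1: p ≥ α → fail to reject H₀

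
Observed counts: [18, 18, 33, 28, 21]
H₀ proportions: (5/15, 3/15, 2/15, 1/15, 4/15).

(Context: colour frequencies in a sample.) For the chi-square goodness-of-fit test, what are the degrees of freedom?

degrees of freedom = 4

df = k − 1 = 5 − 1 = 4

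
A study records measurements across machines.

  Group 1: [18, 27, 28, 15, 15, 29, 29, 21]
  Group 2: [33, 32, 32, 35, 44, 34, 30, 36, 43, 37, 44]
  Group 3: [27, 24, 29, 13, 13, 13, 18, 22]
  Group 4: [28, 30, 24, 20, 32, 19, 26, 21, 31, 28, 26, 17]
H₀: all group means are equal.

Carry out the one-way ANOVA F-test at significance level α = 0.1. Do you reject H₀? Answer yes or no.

reject H₀: yes

Group means [22.75, 36.36, 19.88, 25.17], grand mean 26.744
SSB = Σnᵢ(x̄ᵢ−x̄)² = 1552.849; SSW = ΣΣ(x−x̄ᵢ)² = 1100.587
MSB = 1552.849/3 = 517.6163; MSW = 1100.587/35 = 31.4453
F = MSB/MSW = 16.4608
df = (3, 35)
p-value (upper-tail) = 0.00000
At α=0.1: p < α → reject H₀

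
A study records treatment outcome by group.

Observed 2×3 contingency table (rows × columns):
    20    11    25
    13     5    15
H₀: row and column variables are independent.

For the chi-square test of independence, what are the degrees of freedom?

degrees of freedom = 2

df = (r−1)(c−1) = (2−1)·(3−1) = 2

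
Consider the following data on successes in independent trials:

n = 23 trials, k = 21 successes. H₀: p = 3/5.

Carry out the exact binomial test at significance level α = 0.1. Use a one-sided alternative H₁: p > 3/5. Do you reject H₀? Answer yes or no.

Exact binomial: n=23, k=21, p₀=3/5=0.6000
P(X≥21) from Σ C(n,i)·p₀^i·(1−p₀)^(n−i)
p-value (one-sided, H₁ greater) = 0.00102
At α=0.1: p < α → reject H₀

reject H₀: yes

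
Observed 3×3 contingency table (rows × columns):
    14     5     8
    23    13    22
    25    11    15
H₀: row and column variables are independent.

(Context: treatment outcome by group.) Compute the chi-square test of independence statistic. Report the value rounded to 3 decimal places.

test statistic = 1.662

Row totals [27, 58, 51], col totals [62, 29, 45], n=136
χ² = (14−12.31)²/12.31 + (5−5.76)²/5.76 + (8−8.93)²/8.93 + (23−26.44)²/26.44 + (13−12.37)²/12.37 + (22−19.19)²/19.19 + (25−23.25)²/23.25 + (11−10.88)²/10.88 + (15−16.88)²/16.88 = 1.6624
df = 4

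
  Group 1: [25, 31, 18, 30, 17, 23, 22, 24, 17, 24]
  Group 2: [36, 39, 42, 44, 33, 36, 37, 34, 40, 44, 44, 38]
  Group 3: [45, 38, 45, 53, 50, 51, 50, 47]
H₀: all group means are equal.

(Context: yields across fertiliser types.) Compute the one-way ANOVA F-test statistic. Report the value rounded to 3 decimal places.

Group means [23.10, 38.92, 47.38], grand mean 35.900
SSB = Σnᵢ(x̄ᵢ−x̄)² = 2801.008; SSW = ΣΣ(x−x̄ᵢ)² = 543.692
MSB = 2801.008/2 = 1400.5042; MSW = 543.692/27 = 20.1367
F = MSB/MSW = 69.5497
df = (2, 27)

test statistic = 69.550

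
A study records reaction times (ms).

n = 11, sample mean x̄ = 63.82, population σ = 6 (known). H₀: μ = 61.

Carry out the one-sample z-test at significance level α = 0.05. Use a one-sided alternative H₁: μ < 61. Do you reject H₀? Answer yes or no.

SE = σ/√n = 6/√11 = 1.8091
z = (x̄−μ₀)/SE = (63.82−61)/1.8091 = 1.5588
p-value (one-sided, H₁ less) = 0.94048
At α=0.05: p ≥ α → fail to reject H₀

reject H₀: no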